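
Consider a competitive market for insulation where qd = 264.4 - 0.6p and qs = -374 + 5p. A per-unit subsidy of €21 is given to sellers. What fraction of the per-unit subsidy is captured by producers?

Producer share = 3/28

Pre-subsidy: 264.4 - 0.6p = -374 + 5p gives p* = 114, q* = 196.
With the subsidy, sellers receive ps = pb + 21 for each unit, where pb is the price buyers pay.
Supply in terms of pb becomes qs = -374 + 5(pb + 21) = -269 + 5pb. Setting this equal to demand: 264.4 - 0.6pb = -269 + 5pb, so pb = 95.25.
Sellers receive ps = 95.25 + 21 = 116.25; q' = 264.4 − 0.6·95.25 = 207.25.
Buyers' price falls by p* − pb = 114 − 95.25 = 18.75; sellers' price rises by ps − p* = 116.25 − 114 = 2.25.
So producers capture 2.25/21 = 3/28 of each unit of subsidy.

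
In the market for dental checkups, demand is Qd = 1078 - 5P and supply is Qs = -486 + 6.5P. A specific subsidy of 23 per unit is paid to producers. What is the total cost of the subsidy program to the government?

Government cost = 10649

Pre-subsidy: 1078 - 5P = -486 + 6.5P gives P* = 136, Q* = 398.
With the subsidy, sellers receive Ps = Pb + 23 for each unit, where Pb is the price buyers pay.
Supply in terms of Pb becomes Qs = -486 + 6.5(Pb + 23) = -336.5 + 6.5Pb. Setting this equal to demand: 1078 - 5Pb = -336.5 + 6.5Pb, so Pb = 123.
Sellers receive Ps = 123 + 23 = 146; Q' = 1078 − 5·123 = 463.
Government outlay = subsidy × quantity = 23 × 463 = 10649.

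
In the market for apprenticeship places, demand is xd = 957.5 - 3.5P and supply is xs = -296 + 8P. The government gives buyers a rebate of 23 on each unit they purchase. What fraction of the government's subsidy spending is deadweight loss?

DWL / government spending = 7/158

Pre-subsidy: 957.5 - 3.5P = -296 + 8P gives P* = 109, x* = 576.
With the rebate, buyers effectively pay Pb = Ps − 23, where Ps is the price sellers receive.
Demand in terms of Ps becomes xd = 957.5 − 3.5(Ps − 23) = 1038 - 3.5Ps. Setting this equal to supply: 1038 - 3.5Ps = -296 + 8Ps, so Ps = 116.
Buyers pay Pb = 116 − 23 = 93; x' = -296 + 8·116 = 632.
ΔCS = ½(576 + 632)(109 − 93) = 9664; ΔPS = ½(576 + 632)(116 − 109) = 4228.
Government spending = 23 × 632 = 14536.
DWL = ½ × 23 × (632 − 576) = 644; fraction = 644 / 14536 = 7/158.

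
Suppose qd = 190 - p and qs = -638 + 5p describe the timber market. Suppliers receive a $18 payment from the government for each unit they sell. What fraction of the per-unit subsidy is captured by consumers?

Pre-subsidy: 190 - p = -638 + 5p gives p* = 138, q* = 52.
With the subsidy, sellers receive ps = pb + 18 for each unit, where pb is the price buyers pay.
Supply in terms of pb becomes qs = -638 + 5(pb + 18) = -548 + 5pb. Setting this equal to demand: 190 - pb = -548 + 5pb, so pb = 123.
Sellers receive ps = 123 + 18 = 141; q' = 190 − 1·123 = 67.
Buyers' price falls by p* − pb = 138 − 123 = 15; sellers' price rises by ps − p* = 141 − 138 = 3.
So consumers capture 15/18 = 5/6 of each unit of subsidy.

Consumer share = 5/6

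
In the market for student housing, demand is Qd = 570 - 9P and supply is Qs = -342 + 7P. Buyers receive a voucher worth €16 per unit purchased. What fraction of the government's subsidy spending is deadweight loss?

DWL / government spending = 0.2625

Pre-subsidy: 570 - 9P = -342 + 7P gives P* = 57, Q* = 57.
With the rebate, buyers effectively pay Pb = Ps − 16, where Ps is the price sellers receive.
Demand in terms of Ps becomes Qd = 570 − 9(Ps − 16) = 714 - 9Ps. Setting this equal to supply: 714 - 9Ps = -342 + 7Ps, so Ps = 66.
Buyers pay Pb = 66 − 16 = 50; Q' = -342 + 7·66 = 120.
ΔCS = ½(57 + 120)(57 − 50) = 619.5; ΔPS = ½(57 + 120)(66 − 57) = 796.5.
Government spending = 16 × 120 = 1920.
DWL = ½ × 16 × (120 − 57) = 504; fraction = 504 / 1920 = 0.2625.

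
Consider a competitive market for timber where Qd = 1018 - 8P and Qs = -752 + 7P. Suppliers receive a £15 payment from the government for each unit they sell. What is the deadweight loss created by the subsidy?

Deadweight loss = £420

Pre-subsidy: 1018 - 8P = -752 + 7P gives P* = 118, Q* = 74.
With the subsidy, sellers receive Ps = Pb + 15 for each unit, where Pb is the price buyers pay.
Supply in terms of Pb becomes Qs = -752 + 7(Pb + 15) = -647 + 7Pb. Setting this equal to demand: 1018 - 8Pb = -647 + 7Pb, so Pb = 111.
Sellers receive Ps = 111 + 15 = 126; Q' = 1018 − 8·111 = 130.
The subsidy expands output by 130 − 74 = 56 past the efficient level; on those units the gap between marginal cost and willingness to pay runs from 0 up to 15.
DWL = ½ × 15 × 56 = 420.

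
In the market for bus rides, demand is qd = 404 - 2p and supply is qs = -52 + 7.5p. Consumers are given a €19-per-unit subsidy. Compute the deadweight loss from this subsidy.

Pre-subsidy: 404 - 2p = -52 + 7.5p gives p* = 48, q* = 308.
With the rebate, buyers effectively pay pb = ps − 19, where ps is the price sellers receive.
Demand in terms of ps becomes qd = 404 − 2(ps − 19) = 442 - 2ps. Setting this equal to supply: 442 - 2ps = -52 + 7.5ps, so ps = 52.
Buyers pay pb = 52 − 19 = 33; q' = -52 + 7.5·52 = 338.
The subsidy expands output by 338 − 308 = 30 past the efficient level; on those units the gap between marginal cost and willingness to pay runs from 0 up to 19.
DWL = ½ × 19 × 30 = 285.

Deadweight loss = €285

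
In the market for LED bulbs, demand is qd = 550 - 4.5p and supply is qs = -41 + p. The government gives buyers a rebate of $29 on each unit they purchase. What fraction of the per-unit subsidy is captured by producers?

Pre-subsidy: 550 - 4.5p = -41 + p gives p* = 1182/11, q* = 731/11.
With the rebate, buyers effectively pay pb = ps − 29, where ps is the price sellers receive.
Demand in terms of ps becomes qd = 550 − 4.5(ps − 29) = 680.5 - 4.5ps. Setting this equal to supply: 680.5 - 4.5ps = -41 + ps, so ps = 1443/11.
Buyers pay pb = 1443/11 − 29 = 1124/11; q' = -41 + 1·(1443/11) = 992/11.
Buyers' price falls by p* − pb = 1182/11 − 1124/11 = 58/11; sellers' price rises by ps − p* = 1443/11 − 1182/11 = 261/11.
So producers capture (261/11)/29 = 9/11 of each unit of subsidy.

Producer share = 9/11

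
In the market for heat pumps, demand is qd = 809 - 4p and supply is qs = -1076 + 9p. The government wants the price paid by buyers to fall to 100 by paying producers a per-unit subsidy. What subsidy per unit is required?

At a buyer price of 100, quantity demanded is 809 − 4·100 = 409.
Sellers supply 409 only when they receive ps with -1076 + 9·ps = 409, i.e. ps = 165.
s = ps − pb = 165 − 100 = 65.

Required subsidy s = 65 per unit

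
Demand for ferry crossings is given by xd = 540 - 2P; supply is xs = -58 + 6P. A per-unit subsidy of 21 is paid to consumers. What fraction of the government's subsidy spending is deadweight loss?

Pre-subsidy: 540 - 2P = -58 + 6P gives P* = 74.75, x* = 390.5.
With the rebate, buyers effectively pay Pb = Ps − 21, where Ps is the price sellers receive.
Demand in terms of Ps becomes xd = 540 − 2(Ps − 21) = 582 - 2Ps. Setting this equal to supply: 582 - 2Ps = -58 + 6Ps, so Ps = 80.
Buyers pay Pb = 80 − 21 = 59; x' = -58 + 6·80 = 422.
ΔCS = ½(390.5 + 422)(74.75 − 59) = 6398.4375; ΔPS = ½(390.5 + 422)(80 − 74.75) = 2132.8125.
Government spending = 21 × 422 = 8862.
DWL = ½ × 21 × (422 − 390.5) = 330.75; fraction = 330.75 / 8862 = 63/1688.

DWL / government spending = 63/1688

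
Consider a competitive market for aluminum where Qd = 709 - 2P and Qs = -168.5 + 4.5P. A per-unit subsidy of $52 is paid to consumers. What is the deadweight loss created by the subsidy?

Deadweight loss = $1872

Pre-subsidy: 709 - 2P = -168.5 + 4.5P gives P* = 135, Q* = 439.
With the rebate, buyers effectively pay Pb = Ps − 52, where Ps is the price sellers receive.
Demand in terms of Ps becomes Qd = 709 − 2(Ps − 52) = 813 - 2Ps. Setting this equal to supply: 813 - 2Ps = -168.5 + 4.5Ps, so Ps = 151.
Buyers pay Pb = 151 − 52 = 99; Q' = -168.5 + 4.5·151 = 511.
The subsidy expands output by 511 − 439 = 72 past the efficient level; on those units the gap between marginal cost and willingness to pay runs from 0 up to 52.
DWL = ½ × 52 × 72 = 1872.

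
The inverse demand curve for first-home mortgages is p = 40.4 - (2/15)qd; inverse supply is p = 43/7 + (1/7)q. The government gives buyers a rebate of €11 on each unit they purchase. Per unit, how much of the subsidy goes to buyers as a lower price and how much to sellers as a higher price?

Buyers gain 154/29 per unit; sellers gain 165/29 per unit

Pre-subsidy: 40.4 - (2/15)q = 43/7 + (1/7)q gives q* = 3597/29 and p* = 692/29.
With the rebate, buyers effectively pay pb = ps − 11, where ps is the price sellers receive.
On the curves, pb = 40.4 - (2/15)q and ps = 43/7 + (1/7)q; the wedge ps − pb = 11 gives 43/7 + (1/7)q − (40.4 - (2/15)q) = 11, so q' = 4752/29.
Then pb = 40.4 − (2/15)·(4752/29) = 538/29 and ps = 43/7 + (1/7)·(4752/29) = 857/29.
Buyers' price falls by p* − pb = 692/29 − 538/29 = 154/29; sellers' price rises by ps − p* = 857/29 − 692/29 = 165/29.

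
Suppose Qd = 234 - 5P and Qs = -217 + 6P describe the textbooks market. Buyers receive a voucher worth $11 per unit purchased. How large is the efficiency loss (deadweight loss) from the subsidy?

Deadweight loss = $165

Pre-subsidy: 234 - 5P = -217 + 6P gives P* = 41, Q* = 29.
With the rebate, buyers effectively pay Pb = Ps − 11, where Ps is the price sellers receive.
Demand in terms of Ps becomes Qd = 234 − 5(Ps − 11) = 289 - 5Ps. Setting this equal to supply: 289 - 5Ps = -217 + 6Ps, so Ps = 46.
Buyers pay Pb = 46 − 11 = 35; Q' = -217 + 6·46 = 59.
The subsidy expands output by 59 − 29 = 30 past the efficient level; on those units the gap between marginal cost and willingness to pay runs from 0 up to 11.
DWL = ½ × 11 × 30 = 165.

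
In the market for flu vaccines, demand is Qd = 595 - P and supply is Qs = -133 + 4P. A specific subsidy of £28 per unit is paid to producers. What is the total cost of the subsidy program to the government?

Pre-subsidy: 595 - P = -133 + 4P gives P* = 145.6, Q* = 449.4.
With the subsidy, sellers receive Ps = Pb + 28 for each unit, where Pb is the price buyers pay.
Supply in terms of Pb becomes Qs = -133 + 4(Pb + 28) = -21 + 4Pb. Setting this equal to demand: 595 - Pb = -21 + 4Pb, so Pb = 123.2.
Sellers receive Ps = 123.2 + 28 = 151.2; Q' = 595 − 1·123.2 = 471.8.
Government outlay = subsidy × quantity = 28 × 471.8 = 13210.4.

Government cost = £13210.4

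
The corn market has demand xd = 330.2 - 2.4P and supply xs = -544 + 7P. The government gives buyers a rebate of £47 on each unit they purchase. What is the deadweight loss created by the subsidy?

Pre-subsidy: 330.2 - 2.4P = -544 + 7P gives P* = 93, x* = 107.
With the rebate, buyers effectively pay Pb = Ps − 47, where Ps is the price sellers receive.
Demand in terms of Ps becomes xd = 330.2 − 2.4(Ps − 47) = 443 - 2.4Ps. Setting this equal to supply: 443 - 2.4Ps = -544 + 7Ps, so Ps = 105.
Buyers pay Pb = 105 − 47 = 58; x' = -544 + 7·105 = 191.
The subsidy expands output by 191 − 107 = 84 past the efficient level; on those units the gap between marginal cost and willingness to pay runs from 0 up to 47.
DWL = ½ × 47 × 84 = 1974.

Deadweight loss = £1974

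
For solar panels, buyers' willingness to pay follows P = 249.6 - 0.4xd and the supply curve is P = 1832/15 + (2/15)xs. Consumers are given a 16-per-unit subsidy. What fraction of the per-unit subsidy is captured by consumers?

Pre-subsidy: 249.6 - 0.4x = 1832/15 + (2/15)x gives x* = 239 and P* = 154.
With the rebate, buyers effectively pay Pb = Ps − 16, where Ps is the price sellers receive.
On the curves, Pb = 249.6 - 0.4x and Ps = 1832/15 + (2/15)x; the wedge Ps − Pb = 16 gives 1832/15 + (2/15)x − (249.6 - 0.4x) = 16, so x' = 269.
Then Pb = 249.6 − 0.4·269 = 142 and Ps = 1832/15 + (2/15)·269 = 158.
Buyers' price falls by P* − Pb = 154 − 142 = 12; sellers' price rises by Ps − P* = 158 − 154 = 4.
So consumers capture 12/16 = 0.75 of each unit of subsidy.

Consumer share = 0.75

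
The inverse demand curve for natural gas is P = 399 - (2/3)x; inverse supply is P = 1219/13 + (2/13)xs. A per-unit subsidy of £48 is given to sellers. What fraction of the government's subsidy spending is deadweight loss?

DWL / government spending = 39/574

Pre-subsidy: 399 - (2/3)x = 1219/13 + (2/13)x gives x* = 372 and P* = 151.
With the subsidy, sellers receive Ps = Pb + 48 for each unit, where Pb is the price buyers pay.
On the curves, Pb = 399 - (2/3)x and Ps = 1219/13 + (2/13)x; the wedge Ps − Pb = 48 gives 1219/13 + (2/13)x − (399 - (2/3)x) = 48, so x' = 430.5.
Then Pb = 399 − (2/3)·430.5 = 112 and Ps = 1219/13 + (2/13)·430.5 = 160.
ΔCS = ½(372 + 430.5)(151 − 112) = 15648.75; ΔPS = ½(372 + 430.5)(160 − 151) = 3611.25.
Government spending = 48 × 430.5 = 20664.
DWL = ½ × 48 × (430.5 − 372) = 1404; fraction = 1404 / 20664 = 39/574.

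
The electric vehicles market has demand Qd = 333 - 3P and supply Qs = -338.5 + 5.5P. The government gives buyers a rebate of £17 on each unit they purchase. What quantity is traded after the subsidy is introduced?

Q' = 129

Pre-subsidy: 333 - 3P = -338.5 + 5.5P gives P* = 79, Q* = 96.
With the rebate, buyers effectively pay Pb = Ps − 17, where Ps is the price sellers receive.
Demand in terms of Ps becomes Qd = 333 − 3(Ps − 17) = 384 - 3Ps. Setting this equal to supply: 384 - 3Ps = -338.5 + 5.5Ps, so Ps = 85.
Buyers pay Pb = 85 − 17 = 68; Q' = -338.5 + 5.5·85 = 129.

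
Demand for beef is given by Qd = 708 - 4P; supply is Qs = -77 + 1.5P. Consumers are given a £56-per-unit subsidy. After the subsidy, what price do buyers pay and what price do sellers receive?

Pre-subsidy: 708 - 4P = -77 + 1.5P gives P* = 1570/11, Q* = 1508/11.
With the rebate, buyers effectively pay Pb = Ps − 56, where Ps is the price sellers receive.
Demand in terms of Ps becomes Qd = 708 − 4(Ps − 56) = 932 - 4Ps. Setting this equal to supply: 932 - 4Ps = -77 + 1.5Ps, so Ps = 2018/11.
Buyers pay Pb = 2018/11 − 56 = 1402/11; Q' = -77 + 1.5·(2018/11) = 2180/11.

Buyers pay 1402/11; sellers receive 2018/11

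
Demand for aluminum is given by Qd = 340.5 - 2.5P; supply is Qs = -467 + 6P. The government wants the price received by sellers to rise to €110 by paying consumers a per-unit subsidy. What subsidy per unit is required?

Required subsidy s = €51 per unit

At a seller price of 110, quantity supplied is -467 + 6·110 = 193.
Buyers absorb 193 only when they pay Pb with 340.5 − 2.5·Pb = 193, i.e. Pb = 59.
s = Ps − Pb = 110 − 59 = 51.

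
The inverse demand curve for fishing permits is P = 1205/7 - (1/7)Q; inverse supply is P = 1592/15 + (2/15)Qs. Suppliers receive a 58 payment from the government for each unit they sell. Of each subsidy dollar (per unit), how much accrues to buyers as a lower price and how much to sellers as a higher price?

Pre-subsidy: 1205/7 - (1/7)Q = 1592/15 + (2/15)Q gives Q* = 239 and P* = 138.
With the subsidy, sellers receive Ps = Pb + 58 for each unit, where Pb is the price buyers pay.
On the curves, Pb = 1205/7 - (1/7)Q and Ps = 1592/15 + (2/15)Q; the wedge Ps − Pb = 58 gives 1592/15 + (2/15)Q − (1205/7 - (1/7)Q) = 58, so Q' = 449.
Then Pb = 1205/7 − (1/7)·449 = 108 and Ps = 1592/15 + (2/15)·449 = 166.
Buyers' price falls by P* − Pb = 138 − 108 = 30; sellers' price rises by Ps − P* = 166 − 138 = 28.

Buyers gain 30 per unit; sellers gain 28 per unit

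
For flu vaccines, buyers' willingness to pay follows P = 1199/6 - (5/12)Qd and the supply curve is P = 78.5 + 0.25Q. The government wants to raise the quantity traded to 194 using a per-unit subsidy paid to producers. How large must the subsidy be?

Required subsidy s = 8 per unit

At Q = 194, from the demand curve buyers pay Pb = 1199/6 − (5/12)·194 = 119; from the supply curve sellers need Ps = 78.5 + 0.25·194 = 127.
The subsidy must fill the gap: s = Ps − Pb = 127 − 119 = 8.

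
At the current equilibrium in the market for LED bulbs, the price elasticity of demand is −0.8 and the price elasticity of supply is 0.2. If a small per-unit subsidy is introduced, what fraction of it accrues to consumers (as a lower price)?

Consumer share = 0.2

For a small subsidy around the equilibrium, the benefit split depends on the relative slopes, which at a point are proportional to the elasticities.
Buyer share = εs/(εs + |εd|) = 0.2/(0.2 + 0.8) = 0.2; seller share = |εd|/(εs + |εd|) = 0.8.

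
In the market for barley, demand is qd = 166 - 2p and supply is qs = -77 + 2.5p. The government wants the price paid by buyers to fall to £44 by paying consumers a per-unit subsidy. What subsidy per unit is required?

At a buyer price of 44, quantity demanded is 166 − 2·44 = 78.
Sellers supply 78 only when they receive ps with -77 + 2.5·ps = 78, i.e. ps = 62.
s = ps − pb = 62 − 44 = 18.

Required subsidy s = £18 per unit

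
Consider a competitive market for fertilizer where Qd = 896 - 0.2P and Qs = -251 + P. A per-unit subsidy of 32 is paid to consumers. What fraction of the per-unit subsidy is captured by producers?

Producer share = 1/6

Pre-subsidy: 896 - 0.2P = -251 + P gives P* = 5735/6, Q* = 4229/6.
With the rebate, buyers effectively pay Pb = Ps − 32, where Ps is the price sellers receive.
Demand in terms of Ps becomes Qd = 896 − 0.2(Ps − 32) = 902.4 - 0.2Ps. Setting this equal to supply: 902.4 - 0.2Ps = -251 + Ps, so Ps = 5767/6.
Buyers pay Pb = 5767/6 − 32 = 5575/6; Q' = -251 + 1·(5767/6) = 4261/6.
Buyers' price falls by P* − Pb = 5735/6 − 5575/6 = 80/3; sellers' price rises by Ps − P* = 5767/6 − 5735/6 = 16/3.
So producers capture (16/3)/32 = 1/6 of each unit of subsidy.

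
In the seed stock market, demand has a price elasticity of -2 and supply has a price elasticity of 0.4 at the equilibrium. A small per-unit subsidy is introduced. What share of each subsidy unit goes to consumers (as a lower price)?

Consumer share = 1/6

For a small subsidy around the equilibrium, the benefit split depends on the relative slopes, which at a point are proportional to the elasticities.
Buyer share = εs/(εs + |εd|) = 0.4/(0.4 + 2) = 1/6; seller share = |εd|/(εs + |εd|) = 5/6.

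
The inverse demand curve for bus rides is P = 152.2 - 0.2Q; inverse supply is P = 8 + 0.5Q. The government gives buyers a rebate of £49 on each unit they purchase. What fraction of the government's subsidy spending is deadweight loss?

Pre-subsidy: 152.2 - 0.2Q = 8 + 0.5Q gives Q* = 206 and P* = 111.
With the rebate, buyers effectively pay Pb = Ps − 49, where Ps is the price sellers receive.
On the curves, Pb = 152.2 - 0.2Q and Ps = 8 + 0.5Q; the wedge Ps − Pb = 49 gives 8 + 0.5Q − (152.2 - 0.2Q) = 49, so Q' = 276.
Then Pb = 152.2 − 0.2·276 = 97 and Ps = 8 + 0.5·276 = 146.
ΔCS = ½(206 + 276)(111 − 97) = 3374; ΔPS = ½(206 + 276)(146 − 111) = 8435.
Government spending = 49 × 276 = 13524.
DWL = ½ × 49 × (276 − 206) = 1715; fraction = 1715 / 13524 = 35/276.

DWL / government spending = 35/276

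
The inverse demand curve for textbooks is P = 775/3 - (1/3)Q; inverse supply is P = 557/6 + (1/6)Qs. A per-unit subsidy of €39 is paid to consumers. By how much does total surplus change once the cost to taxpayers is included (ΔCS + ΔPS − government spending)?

Pre-subsidy: 775/3 - (1/3)Q = 557/6 + (1/6)Q gives Q* = 331 and P* = 148.
With the rebate, buyers effectively pay Pb = Ps − 39, where Ps is the price sellers receive.
On the curves, Pb = 775/3 - (1/3)Q and Ps = 557/6 + (1/6)Q; the wedge Ps − Pb = 39 gives 557/6 + (1/6)Q − (775/3 - (1/3)Q) = 39, so Q' = 409.
Then Pb = 775/3 − (1/3)·409 = 122 and Ps = 557/6 + (1/6)·409 = 161.
ΔCS = ½(331 + 409)(148 − 122) = 9620; ΔPS = ½(331 + 409)(161 − 148) = 4810.
Government spending = 39 × 409 = 15951.
Net change = 9620 + 4810 − 15951 = -1521. The loss equals the DWL triangle ½·39·78.

Net change in total surplus = -€1521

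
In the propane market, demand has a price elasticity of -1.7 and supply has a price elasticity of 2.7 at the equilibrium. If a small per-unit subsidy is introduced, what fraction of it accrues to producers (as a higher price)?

Producer share = 17/44

For a small subsidy around the equilibrium, the benefit split depends on the relative slopes, which at a point are proportional to the elasticities.
Buyer share = εs/(εs + |εd|) = 2.7/(2.7 + 1.7) = 27/44; seller share = |εd|/(εs + |εd|) = 17/44.
So producers capture 17/44 of the subsidy.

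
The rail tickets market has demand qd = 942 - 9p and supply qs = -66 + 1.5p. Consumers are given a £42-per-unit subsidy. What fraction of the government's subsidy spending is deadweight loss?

Pre-subsidy: 942 - 9p = -66 + 1.5p gives p* = 96, q* = 78.
With the rebate, buyers effectively pay pb = ps − 42, where ps is the price sellers receive.
Demand in terms of ps becomes qd = 942 − 9(ps − 42) = 1320 - 9ps. Setting this equal to supply: 1320 - 9ps = -66 + 1.5ps, so ps = 132.
Buyers pay pb = 132 − 42 = 90; q' = -66 + 1.5·132 = 132.
ΔCS = ½(78 + 132)(96 − 90) = 630; ΔPS = ½(78 + 132)(132 − 96) = 3780.
Government spending = 42 × 132 = 5544.
DWL = ½ × 42 × (132 − 78) = 1134; fraction = 1134 / 5544 = 9/44.

DWL / government spending = 9/44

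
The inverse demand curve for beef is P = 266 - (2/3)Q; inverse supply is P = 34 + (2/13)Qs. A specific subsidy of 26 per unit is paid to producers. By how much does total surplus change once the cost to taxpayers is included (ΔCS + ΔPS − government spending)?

Pre-subsidy: 266 - (2/3)Q = 34 + (2/13)Q gives Q* = 282.75 and P* = 77.5.
With the subsidy, sellers receive Ps = Pb + 26 for each unit, where Pb is the price buyers pay.
On the curves, Pb = 266 - (2/3)Q and Ps = 34 + (2/13)Q; the wedge Ps − Pb = 26 gives 34 + (2/13)Q − (266 - (2/3)Q) = 26, so Q' = 314.4375.
Then Pb = 266 − (2/3)·314.4375 = 56.375 and Ps = 34 + (2/13)·314.4375 = 82.375.
ΔCS = ½(282.75 + 314.4375)(77.5 − 56.375) = 6307.79296875; ΔPS = ½(282.75 + 314.4375)(82.375 − 77.5) = 1455.64453125.
Government spending = 26 × 314.4375 = 8175.375.
Net change = 6307.79296875 + 1455.64453125 − 8175.375 = -411.9375. The loss equals the DWL triangle ½·26·31.6875.

Net change in total surplus = -411.9375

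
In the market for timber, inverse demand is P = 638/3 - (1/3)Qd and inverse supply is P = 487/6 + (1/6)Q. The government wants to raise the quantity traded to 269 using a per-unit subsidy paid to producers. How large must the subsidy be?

At Q = 269, from the demand curve buyers pay Pb = 638/3 − (1/3)·269 = 123; from the supply curve sellers need Ps = 487/6 + (1/6)·269 = 126.
The subsidy must fill the gap: s = Ps − Pb = 126 − 123 = 3.

Required subsidy s = 3 per unit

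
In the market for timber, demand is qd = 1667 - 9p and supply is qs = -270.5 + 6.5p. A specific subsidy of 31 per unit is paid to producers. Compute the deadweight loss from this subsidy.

Deadweight loss = 1813.5

Pre-subsidy: 1667 - 9p = -270.5 + 6.5p gives p* = 125, q* = 542.
With the subsidy, sellers receive ps = pb + 31 for each unit, where pb is the price buyers pay.
Supply in terms of pb becomes qs = -270.5 + 6.5(pb + 31) = -69 + 6.5pb. Setting this equal to demand: 1667 - 9pb = -69 + 6.5pb, so pb = 112.
Sellers receive ps = 112 + 31 = 143; q' = 1667 − 9·112 = 659.
The subsidy expands output by 659 − 542 = 117 past the efficient level; on those units the gap between marginal cost and willingness to pay runs from 0 up to 31.
DWL = ½ × 31 × 117 = 1813.5.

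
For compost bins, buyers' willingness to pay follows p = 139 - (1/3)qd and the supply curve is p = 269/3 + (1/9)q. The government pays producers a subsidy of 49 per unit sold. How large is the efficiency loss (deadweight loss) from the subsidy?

Deadweight loss = 2701.125

Pre-subsidy: 139 - (1/3)q = 269/3 + (1/9)q gives q* = 111 and p* = 102.
With the subsidy, sellers receive ps = pb + 49 for each unit, where pb is the price buyers pay.
On the curves, pb = 139 - (1/3)q and ps = 269/3 + (1/9)q; the wedge ps − pb = 49 gives 269/3 + (1/9)q − (139 - (1/3)q) = 49, so q' = 221.25.
Then pb = 139 − (1/3)·221.25 = 65.25 and ps = 269/3 + (1/9)·221.25 = 114.25.
The subsidy expands output by 221.25 − 111 = 110.25 past the efficient level; on those units the gap between marginal cost and willingness to pay runs from 0 up to 49.
DWL = ½ × 49 × 110.25 = 2701.125.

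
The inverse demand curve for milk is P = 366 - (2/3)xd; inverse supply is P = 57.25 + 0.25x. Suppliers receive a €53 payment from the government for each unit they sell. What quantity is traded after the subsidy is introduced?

Pre-subsidy: 366 - (2/3)x = 57.25 + 0.25x gives x* = 3705/11 and P* = 1556/11.
With the subsidy, sellers receive Ps = Pb + 53 for each unit, where Pb is the price buyers pay.
On the curves, Pb = 366 - (2/3)x and Ps = 57.25 + 0.25x; the wedge Ps − Pb = 53 gives 57.25 + 0.25x − (366 - (2/3)x) = 53, so x' = 4341/11.
Then Pb = 366 − (2/3)·(4341/11) = 1132/11 and Ps = 57.25 + 0.25·(4341/11) = 1715/11.

x' = 4341/11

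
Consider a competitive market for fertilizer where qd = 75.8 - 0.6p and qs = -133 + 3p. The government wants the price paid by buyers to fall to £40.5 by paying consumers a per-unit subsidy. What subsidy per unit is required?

At a buyer price of 40.5, quantity demanded is 75.8 − 0.6·40.5 = 51.5.
Sellers supply 51.5 only when they receive ps with -133 + 3·ps = 51.5, i.e. ps = 61.5.
s = ps − pb = 61.5 − 40.5 = 21.

Required subsidy s = £21 per unit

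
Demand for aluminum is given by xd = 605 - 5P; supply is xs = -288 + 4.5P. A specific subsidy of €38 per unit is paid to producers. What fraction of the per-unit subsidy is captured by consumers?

Consumer share = 9/19

Pre-subsidy: 605 - 5P = -288 + 4.5P gives P* = 94, x* = 135.
With the subsidy, sellers receive Ps = Pb + 38 for each unit, where Pb is the price buyers pay.
Supply in terms of Pb becomes xs = -288 + 4.5(Pb + 38) = -117 + 4.5Pb. Setting this equal to demand: 605 - 5Pb = -117 + 4.5Pb, so Pb = 76.
Sellers receive Ps = 76 + 38 = 114; x' = 605 − 5·76 = 225.
Buyers' price falls by P* − Pb = 94 − 76 = 18; sellers' price rises by Ps − P* = 114 − 94 = 20.
So consumers capture 18/38 = 9/19 of each unit of subsidy.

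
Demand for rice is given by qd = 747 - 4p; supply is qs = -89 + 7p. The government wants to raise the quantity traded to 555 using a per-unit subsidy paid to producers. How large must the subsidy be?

Required subsidy s = 44 per unit

At q = 555, invert demand for the buyer price: pb = (747 − 555)/4 = 48; invert supply for the seller price: ps = (555 − (-89))/7 = 92.
The subsidy must fill the gap: s = ps − pb = 92 − 48 = 44.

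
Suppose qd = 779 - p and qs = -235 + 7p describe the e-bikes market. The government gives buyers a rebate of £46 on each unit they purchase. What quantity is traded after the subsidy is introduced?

q' = 692.5

Pre-subsidy: 779 - p = -235 + 7p gives p* = 126.75, q* = 652.25.
With the rebate, buyers effectively pay pb = ps − 46, where ps is the price sellers receive.
Demand in terms of ps becomes qd = 779 − 1(ps − 46) = 825 - ps. Setting this equal to supply: 825 - ps = -235 + 7ps, so ps = 132.5.
Buyers pay pb = 132.5 − 46 = 86.5; q' = -235 + 7·132.5 = 692.5.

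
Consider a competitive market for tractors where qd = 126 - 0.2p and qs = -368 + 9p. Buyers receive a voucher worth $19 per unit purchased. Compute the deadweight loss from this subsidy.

Pre-subsidy: 126 - 0.2p = -368 + 9p gives p* = 1235/23, q* = 2651/23.
With the rebate, buyers effectively pay pb = ps − 19, where ps is the price sellers receive.
Demand in terms of ps becomes qd = 126 − 0.2(ps − 19) = 129.8 - 0.2ps. Setting this equal to supply: 129.8 - 0.2ps = -368 + 9ps, so ps = 2489/46.
Buyers pay pb = 2489/46 − 19 = 1615/46; q' = -368 + 9·(2489/46) = 5473/46.
The subsidy expands output by 5473/46 − 2651/23 = 171/46 past the efficient level; on those units the gap between marginal cost and willingness to pay runs from 0 up to 19.
DWL = ½ × 19 × 171/46 = 3249/92.

Deadweight loss = 3249/92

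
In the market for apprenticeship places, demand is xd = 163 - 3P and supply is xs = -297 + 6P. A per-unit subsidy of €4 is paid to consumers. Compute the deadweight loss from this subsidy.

Deadweight loss = €16

Pre-subsidy: 163 - 3P = -297 + 6P gives P* = 460/9, x* = 29/3.
With the rebate, buyers effectively pay Pb = Ps − 4, where Ps is the price sellers receive.
Demand in terms of Ps becomes xd = 163 − 3(Ps − 4) = 175 - 3Ps. Setting this equal to supply: 175 - 3Ps = -297 + 6Ps, so Ps = 472/9.
Buyers pay Pb = 472/9 − 4 = 436/9; x' = -297 + 6·(472/9) = 53/3.
The subsidy expands output by 53/3 − 29/3 = 8 past the efficient level; on those units the gap between marginal cost and willingness to pay runs from 0 up to 4.
DWL = ½ × 4 × 8 = 16.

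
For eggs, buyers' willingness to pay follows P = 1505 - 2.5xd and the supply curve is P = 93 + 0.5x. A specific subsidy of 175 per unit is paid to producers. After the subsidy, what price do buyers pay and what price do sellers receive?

Buyers pay 182.5; sellers receive 357.5

Pre-subsidy: 1505 - 2.5x = 93 + 0.5x gives x* = 1412/3 and P* = 985/3.
With the subsidy, sellers receive Ps = Pb + 175 for each unit, where Pb is the price buyers pay.
On the curves, Pb = 1505 - 2.5x and Ps = 93 + 0.5x; the wedge Ps − Pb = 175 gives 93 + 0.5x − (1505 - 2.5x) = 175, so x' = 529.
Then Pb = 1505 − 2.5·529 = 182.5 and Ps = 93 + 0.5·529 = 357.5.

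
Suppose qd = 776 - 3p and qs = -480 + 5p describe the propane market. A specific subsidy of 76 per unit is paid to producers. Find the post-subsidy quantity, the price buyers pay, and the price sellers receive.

Pre-subsidy: 776 - 3p = -480 + 5p gives p* = 157, q* = 305.
With the subsidy, sellers receive ps = pb + 76 for each unit, where pb is the price buyers pay.
Supply in terms of pb becomes qs = -480 + 5(pb + 76) = -100 + 5pb. Setting this equal to demand: 776 - 3pb = -100 + 5pb, so pb = 109.5.
Sellers receive ps = 109.5 + 76 = 185.5; q' = 776 − 3·109.5 = 447.5.

q' = 447.5; buyers pay 109.5; sellers receive 185.5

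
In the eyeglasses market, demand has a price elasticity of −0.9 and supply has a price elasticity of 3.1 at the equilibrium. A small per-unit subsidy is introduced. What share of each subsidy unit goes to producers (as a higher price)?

Producer share = 0.225

For a small subsidy around the equilibrium, the benefit split depends on the relative slopes, which at a point are proportional to the elasticities.
Buyer share = εs/(εs + |εd|) = 3.1/(3.1 + 0.9) = 0.775; seller share = |εd|/(εs + |εd|) = 0.225.
So producers capture 0.225 of the subsidy.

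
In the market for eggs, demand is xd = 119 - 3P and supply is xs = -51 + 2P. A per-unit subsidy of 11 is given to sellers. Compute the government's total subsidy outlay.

Government cost = 332.2

Pre-subsidy: 119 - 3P = -51 + 2P gives P* = 34, x* = 17.
With the subsidy, sellers receive Ps = Pb + 11 for each unit, where Pb is the price buyers pay.
Supply in terms of Pb becomes xs = -51 + 2(Pb + 11) = -29 + 2Pb. Setting this equal to demand: 119 - 3Pb = -29 + 2Pb, so Pb = 29.6.
Sellers receive Ps = 29.6 + 11 = 40.6; x' = 119 − 3·29.6 = 30.2.
Government outlay = subsidy × quantity = 11 × 30.2 = 332.2.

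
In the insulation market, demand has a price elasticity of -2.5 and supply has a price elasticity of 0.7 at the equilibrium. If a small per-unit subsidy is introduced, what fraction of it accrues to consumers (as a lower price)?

Consumer share = 0.21875

For a small subsidy around the equilibrium, the benefit split depends on the relative slopes, which at a point are proportional to the elasticities.
Buyer share = εs/(εs + |εd|) = 0.7/(0.7 + 2.5) = 0.21875; seller share = |εd|/(εs + |εd|) = 0.78125.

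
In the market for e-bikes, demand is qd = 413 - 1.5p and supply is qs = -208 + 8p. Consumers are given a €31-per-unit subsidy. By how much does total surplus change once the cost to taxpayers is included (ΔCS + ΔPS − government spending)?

Net change in total surplus = -11532/19

Pre-subsidy: 413 - 1.5p = -208 + 8p gives p* = 1242/19, q* = 5984/19.
With the rebate, buyers effectively pay pb = ps − 31, where ps is the price sellers receive.
Demand in terms of ps becomes qd = 413 − 1.5(ps − 31) = 459.5 - 1.5ps. Setting this equal to supply: 459.5 - 1.5ps = -208 + 8ps, so ps = 1335/19.
Buyers pay pb = 1335/19 − 31 = 746/19; q' = -208 + 8·(1335/19) = 6728/19.
ΔCS = ½(5984/19 + 6728/19)(1242/19 − 746/19) = 3152576/361; ΔPS = ½(5984/19 + 6728/19)(1335/19 − 1242/19) = 591108/361.
Government spending = 31 × 6728/19 = 208568/19.
Net change = 3152576/361 + 591108/361 − 208568/19 = -11532/19. The loss equals the DWL triangle ½·31·744/19.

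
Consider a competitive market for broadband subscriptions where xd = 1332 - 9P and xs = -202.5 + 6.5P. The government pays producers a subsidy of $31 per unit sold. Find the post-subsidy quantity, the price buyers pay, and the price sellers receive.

x' = 558; buyers pay $86; sellers receive $117

Pre-subsidy: 1332 - 9P = -202.5 + 6.5P gives P* = 99, x* = 441.
With the subsidy, sellers receive Ps = Pb + 31 for each unit, where Pb is the price buyers pay.
Supply in terms of Pb becomes xs = -202.5 + 6.5(Pb + 31) = -1 + 6.5Pb. Setting this equal to demand: 1332 - 9Pb = -1 + 6.5Pb, so Pb = 86.
Sellers receive Ps = 86 + 31 = 117; x' = 1332 − 9·86 = 558.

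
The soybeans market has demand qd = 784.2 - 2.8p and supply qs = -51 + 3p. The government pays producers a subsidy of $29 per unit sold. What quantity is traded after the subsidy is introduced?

q' = 423

Pre-subsidy: 784.2 - 2.8p = -51 + 3p gives p* = 144, q* = 381.
With the subsidy, sellers receive ps = pb + 29 for each unit, where pb is the price buyers pay.
Supply in terms of pb becomes qs = -51 + 3(pb + 29) = 36 + 3pb. Setting this equal to demand: 784.2 - 2.8pb = 36 + 3pb, so pb = 129.
Sellers receive ps = 129 + 29 = 158; q' = 784.2 − 2.8·129 = 423.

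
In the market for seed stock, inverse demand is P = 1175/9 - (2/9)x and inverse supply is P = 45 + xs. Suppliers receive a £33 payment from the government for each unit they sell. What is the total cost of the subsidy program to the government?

Pre-subsidy: 1175/9 - (2/9)x = 45 + x gives x* = 70 and P* = 115.
With the subsidy, sellers receive Ps = Pb + 33 for each unit, where Pb is the price buyers pay.
On the curves, Pb = 1175/9 - (2/9)x and Ps = 45 + x; the wedge Ps − Pb = 33 gives 45 + x − (1175/9 - (2/9)x) = 33, so x' = 97.
Then Pb = 1175/9 − (2/9)·97 = 109 and Ps = 45 + 1·97 = 142.
Government outlay = subsidy × quantity = 33 × 97 = 3201.

Government cost = £3201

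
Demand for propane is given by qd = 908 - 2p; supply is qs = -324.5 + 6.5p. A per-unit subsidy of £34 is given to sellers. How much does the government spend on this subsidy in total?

Government cost = £22780

Pre-subsidy: 908 - 2p = -324.5 + 6.5p gives p* = 145, q* = 618.
With the subsidy, sellers receive ps = pb + 34 for each unit, where pb is the price buyers pay.
Supply in terms of pb becomes qs = -324.5 + 6.5(pb + 34) = -103.5 + 6.5pb. Setting this equal to demand: 908 - 2pb = -103.5 + 6.5pb, so pb = 119.
Sellers receive ps = 119 + 34 = 153; q' = 908 − 2·119 = 670.
Government outlay = subsidy × quantity = 34 × 670 = 22780.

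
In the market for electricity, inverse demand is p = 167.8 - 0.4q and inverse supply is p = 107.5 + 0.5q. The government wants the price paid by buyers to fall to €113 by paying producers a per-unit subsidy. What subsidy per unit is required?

Required subsidy s = €63 per unit

At a buyer price of 113, quantity demanded is 419.5 − 2.5·113 = 137.
Sellers supply 137 only when they receive ps = 107.5 + 0.5·137 = 176.
s = ps − pb = 176 − 113 = 63.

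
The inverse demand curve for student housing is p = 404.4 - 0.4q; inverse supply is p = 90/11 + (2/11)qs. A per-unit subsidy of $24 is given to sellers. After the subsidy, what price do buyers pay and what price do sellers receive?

Buyers pay $115.5; sellers receive $139.5

Pre-subsidy: 404.4 - 0.4q = 90/11 + (2/11)q gives q* = 681 and p* = 132.
With the subsidy, sellers receive ps = pb + 24 for each unit, where pb is the price buyers pay.
On the curves, pb = 404.4 - 0.4q and ps = 90/11 + (2/11)q; the wedge ps − pb = 24 gives 90/11 + (2/11)q − (404.4 - 0.4q) = 24, so q' = 722.25.
Then pb = 404.4 − 0.4·722.25 = 115.5 and ps = 90/11 + (2/11)·722.25 = 139.5.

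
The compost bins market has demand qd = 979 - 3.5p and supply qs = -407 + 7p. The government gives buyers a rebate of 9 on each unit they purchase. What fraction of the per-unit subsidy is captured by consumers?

Consumer share = 2/3

Pre-subsidy: 979 - 3.5p = -407 + 7p gives p* = 132, q* = 517.
With the rebate, buyers effectively pay pb = ps − 9, where ps is the price sellers receive.
Demand in terms of ps becomes qd = 979 − 3.5(ps − 9) = 1010.5 - 3.5ps. Setting this equal to supply: 1010.5 - 3.5ps = -407 + 7ps, so ps = 135.
Buyers pay pb = 135 − 9 = 126; q' = -407 + 7·135 = 538.
Buyers' price falls by p* − pb = 132 − 126 = 6; sellers' price rises by ps − p* = 135 − 132 = 3.
So consumers capture 6/9 = 2/3 of each unit of subsidy.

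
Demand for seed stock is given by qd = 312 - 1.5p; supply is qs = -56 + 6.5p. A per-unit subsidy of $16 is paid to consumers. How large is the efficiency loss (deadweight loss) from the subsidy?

Deadweight loss = $156

Pre-subsidy: 312 - 1.5p = -56 + 6.5p gives p* = 46, q* = 243.
With the rebate, buyers effectively pay pb = ps − 16, where ps is the price sellers receive.
Demand in terms of ps becomes qd = 312 − 1.5(ps − 16) = 336 - 1.5ps. Setting this equal to supply: 336 - 1.5ps = -56 + 6.5ps, so ps = 49.
Buyers pay pb = 49 − 16 = 33; q' = -56 + 6.5·49 = 262.5.
The subsidy expands output by 262.5 − 243 = 19.5 past the efficient level; on those units the gap between marginal cost and willingness to pay runs from 0 up to 16.
DWL = ½ × 16 × 19.5 = 156.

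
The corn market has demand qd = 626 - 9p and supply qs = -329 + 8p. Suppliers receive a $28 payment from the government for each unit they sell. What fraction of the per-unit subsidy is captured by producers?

Producer share = 9/17

Pre-subsidy: 626 - 9p = -329 + 8p gives p* = 955/17, q* = 2047/17.
With the subsidy, sellers receive ps = pb + 28 for each unit, where pb is the price buyers pay.
Supply in terms of pb becomes qs = -329 + 8(pb + 28) = -105 + 8pb. Setting this equal to demand: 626 - 9pb = -105 + 8pb, so pb = 43.
Sellers receive ps = 43 + 28 = 71; q' = 626 − 9·43 = 239.
Buyers' price falls by p* − pb = 955/17 − 43 = 224/17; sellers' price rises by ps − p* = 71 − 955/17 = 252/17.
So producers capture (252/17)/28 = 9/17 of each unit of subsidy.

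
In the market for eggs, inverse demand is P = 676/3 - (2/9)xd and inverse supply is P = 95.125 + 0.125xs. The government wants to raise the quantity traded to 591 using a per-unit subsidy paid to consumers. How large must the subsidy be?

Required subsidy s = 75 per unit

At x = 591, from the demand curve buyers pay Pb = 676/3 − (2/9)·591 = 94; from the supply curve sellers need Ps = 95.125 + 0.125·591 = 169.
The subsidy must fill the gap: s = Ps − Pb = 169 − 94 = 75.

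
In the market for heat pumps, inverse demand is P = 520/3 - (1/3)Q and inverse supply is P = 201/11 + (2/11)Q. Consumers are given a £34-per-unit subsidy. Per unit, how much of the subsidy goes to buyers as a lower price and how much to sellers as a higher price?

Buyers gain £22 per unit; sellers gain £12 per unit

Pre-subsidy: 520/3 - (1/3)Q = 201/11 + (2/11)Q gives Q* = 301 and P* = 73.
With the rebate, buyers effectively pay Pb = Ps − 34, where Ps is the price sellers receive.
On the curves, Pb = 520/3 - (1/3)Q and Ps = 201/11 + (2/11)Q; the wedge Ps − Pb = 34 gives 201/11 + (2/11)Q − (520/3 - (1/3)Q) = 34, so Q' = 367.
Then Pb = 520/3 − (1/3)·367 = 51 and Ps = 201/11 + (2/11)·367 = 85.
Buyers' price falls by P* − Pb = 73 − 51 = 22; sellers' price rises by Ps − P* = 85 − 73 = 12.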